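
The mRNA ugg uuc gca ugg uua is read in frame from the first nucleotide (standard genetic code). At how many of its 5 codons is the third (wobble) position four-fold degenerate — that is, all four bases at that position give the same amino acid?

1

Codon 1 UGG (Trp): third position 1-fold.
Codon 2 UUC (Phe): third position 2-fold.
Codon 3 GCA (Ala): third position 4-fold.
Codon 4 UGG (Trp): third position 1-fold.
Codon 5 UUA (Leu): third position 2-fold.
Four-fold degenerate third positions: 1.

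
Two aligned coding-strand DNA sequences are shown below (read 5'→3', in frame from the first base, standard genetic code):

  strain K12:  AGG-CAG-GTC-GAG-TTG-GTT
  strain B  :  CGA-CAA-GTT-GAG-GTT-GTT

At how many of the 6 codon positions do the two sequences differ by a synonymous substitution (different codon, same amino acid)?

3

Codon 1: AGG Arg / CGA Arg — synonymous.
Codon 2: CAG Gln / CAA Gln — synonymous.
Codon 3: GTC Val / GTT Val — synonymous.
Codon 4: GAG Glu / GAG Glu — identical.
Codon 5: TTG Leu / GTT Val — nonsynonymous.
Codon 6: GTT Val / GTT Val — identical.
Synonymous differences: 3.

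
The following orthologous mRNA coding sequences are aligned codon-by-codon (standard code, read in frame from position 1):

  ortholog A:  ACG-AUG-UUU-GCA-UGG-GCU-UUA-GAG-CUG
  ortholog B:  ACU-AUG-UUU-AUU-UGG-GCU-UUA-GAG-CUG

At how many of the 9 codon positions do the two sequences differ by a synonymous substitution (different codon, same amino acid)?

1

Codon 1: ACG Thr / ACU Thr — synonymous.
Codon 2: AUG Met / AUG Met — identical.
Codon 3: UUU Phe / UUU Phe — identical.
Codon 4: GCA Ala / AUU Ile — nonsynonymous.
Codon 5: UGG Trp / UGG Trp — identical.
Codon 6: GCU Ala / GCU Ala — identical.
Codon 7: UUA Leu / UUA Leu — identical.
Codon 8: GAG Glu / GAG Glu — identical.
Codon 9: CUG Leu / CUG Leu — identical.
Synonymous differences: 1.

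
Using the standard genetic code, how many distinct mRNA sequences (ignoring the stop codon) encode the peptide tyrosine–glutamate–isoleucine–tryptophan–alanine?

48

Tyr: 2 codons.
Glu: 2 codons.
Ile: 3 codons.
Trp: 1 codon.
Ala: 4 codons.
2 × 2 × 3 × 1 × 4 = 48.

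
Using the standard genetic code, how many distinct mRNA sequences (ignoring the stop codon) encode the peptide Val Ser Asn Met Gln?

Val: 4 codons.
Ser: 6 codons.
Asn: 2 codons.
Met: 1 codon.
Gln: 2 codons.
4 × 6 × 2 × 1 × 2 = 96.

96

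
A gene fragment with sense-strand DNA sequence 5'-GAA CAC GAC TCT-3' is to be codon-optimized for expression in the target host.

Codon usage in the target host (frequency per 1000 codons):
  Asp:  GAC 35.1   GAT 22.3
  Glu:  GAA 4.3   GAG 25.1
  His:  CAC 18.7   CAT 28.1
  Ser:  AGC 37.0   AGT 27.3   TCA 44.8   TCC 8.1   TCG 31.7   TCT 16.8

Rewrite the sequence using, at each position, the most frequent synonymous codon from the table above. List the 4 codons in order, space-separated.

Codon 1 (Glu): best is GAG at 25.1.
Codon 2 (His): best is CAT at 28.1.
Codon 3 (Asp): best is GAC at 35.1.
Codon 4 (Ser): best is TCA at 44.8.

GAG CAT GAC TCA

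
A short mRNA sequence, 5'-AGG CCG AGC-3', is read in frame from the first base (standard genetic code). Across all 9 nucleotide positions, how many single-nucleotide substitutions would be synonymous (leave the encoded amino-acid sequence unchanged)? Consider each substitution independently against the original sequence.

Codon 1 (AGG, Arg): 2 synonymous substitutions.
Codon 2 (CCG, Pro): 3 synonymous substitutions.
Codon 3 (AGC, Ser): 1 synonymous substitution.
Total: 2 + 3 + 1 = 6.

6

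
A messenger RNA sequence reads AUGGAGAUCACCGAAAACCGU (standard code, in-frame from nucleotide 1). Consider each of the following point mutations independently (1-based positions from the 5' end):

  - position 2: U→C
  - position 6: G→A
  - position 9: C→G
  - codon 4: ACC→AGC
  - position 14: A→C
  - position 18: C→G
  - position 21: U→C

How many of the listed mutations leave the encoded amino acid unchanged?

Codon 1: AUG (Met) → ACG (Thr) — missense.
Codon 2: GAG (Glu) → GAA (Glu) — synonymous.
Codon 3: AUC (Ile) → AUG (Met) — missense.
Codon 4: ACC (Thr) → AGC (Ser) — missense.
Codon 5: GAA (Glu) → GCA (Ala) — missense.
Codon 6: AAC (Asn) → AAG (Lys) — missense.
Codon 7: CGU (Arg) → CGC (Arg) — synonymous.
Synonymous: 2 of 7.

2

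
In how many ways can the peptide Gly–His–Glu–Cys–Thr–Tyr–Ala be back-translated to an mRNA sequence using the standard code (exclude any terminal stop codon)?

1024

Gly: 4 codons.
His: 2 codons.
Glu: 2 codons.
Cys: 2 codons.
Thr: 4 codons.
Tyr: 2 codons.
Ala: 4 codons.
4 × 2 × 2 × 2 × 4 × 2 × 4 = 1024.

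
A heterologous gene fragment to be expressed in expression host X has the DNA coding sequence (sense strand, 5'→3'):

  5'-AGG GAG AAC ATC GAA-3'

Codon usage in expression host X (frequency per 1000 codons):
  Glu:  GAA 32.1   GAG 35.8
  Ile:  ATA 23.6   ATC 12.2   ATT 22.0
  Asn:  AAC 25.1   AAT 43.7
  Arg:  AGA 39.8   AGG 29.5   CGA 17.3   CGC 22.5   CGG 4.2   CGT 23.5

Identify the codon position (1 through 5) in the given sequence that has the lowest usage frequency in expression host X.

4

Codon 1 AGG (Arg): 29.5 per 1000.
Codon 2 GAG (Glu): 35.8 per 1000.
Codon 3 AAC (Asn): 25.1 per 1000.
Codon 4 ATC (Ile): 12.2 per 1000.
Codon 5 GAA (Glu): 32.1 per 1000.
Lowest frequency is 12.2 at codon 4.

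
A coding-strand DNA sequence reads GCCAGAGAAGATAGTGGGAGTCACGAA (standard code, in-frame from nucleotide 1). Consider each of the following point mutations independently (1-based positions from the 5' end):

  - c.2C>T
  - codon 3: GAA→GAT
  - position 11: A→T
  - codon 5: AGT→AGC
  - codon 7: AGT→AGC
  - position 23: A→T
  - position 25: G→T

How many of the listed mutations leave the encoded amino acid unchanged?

2

Codon 1: GCC (Ala) → GTC (Val) — missense.
Codon 3: GAA (Glu) → GAT (Asp) — missense.
Codon 4: GAT (Asp) → GTT (Val) — missense.
Codon 5: AGT (Ser) → AGC (Ser) — synonymous.
Codon 7: AGT (Ser) → AGC (Ser) — synonymous.
Codon 8: CAC (His) → CTC (Leu) — missense.
Codon 9: GAA (Glu) → TAA (Stop) — nonsense.
Synonymous: 2 of 7.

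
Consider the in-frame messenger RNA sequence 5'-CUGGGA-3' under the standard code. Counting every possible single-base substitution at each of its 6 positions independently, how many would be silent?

Codon 1 (CUG, Leu): 4 synonymous substitutions.
Codon 2 (GGA, Gly): 3 synonymous substitutions.
Total: 4 + 3 = 7.

7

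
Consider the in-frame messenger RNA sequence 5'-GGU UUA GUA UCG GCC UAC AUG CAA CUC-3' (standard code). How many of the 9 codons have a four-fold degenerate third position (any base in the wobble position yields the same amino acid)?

5

Codon 1 GGU (Gly): third position 4-fold.
Codon 2 UUA (Leu): third position 2-fold.
Codon 3 GUA (Val): third position 4-fold.
Codon 4 UCG (Ser): third position 4-fold.
Codon 5 GCC (Ala): third position 4-fold.
Codon 6 UAC (Tyr): third position 2-fold.
Codon 7 AUG (Met): third position 1-fold.
Codon 8 CAA (Gln): third position 2-fold.
Codon 9 CUC (Leu): third position 4-fold.
Four-fold degenerate third positions: 5.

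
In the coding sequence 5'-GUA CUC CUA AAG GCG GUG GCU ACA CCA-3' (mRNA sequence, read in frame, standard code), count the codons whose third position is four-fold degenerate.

Codon 1 GUA (Val): third position 4-fold.
Codon 2 CUC (Leu): third position 4-fold.
Codon 3 CUA (Leu): third position 4-fold.
Codon 4 AAG (Lys): third position 2-fold.
Codon 5 GCG (Ala): third position 4-fold.
Codon 6 GUG (Val): third position 4-fold.
Codon 7 GCU (Ala): third position 4-fold.
Codon 8 ACA (Thr): third position 4-fold.
Codon 9 CCA (Pro): third position 4-fold.
Four-fold degenerate third positions: 8.

8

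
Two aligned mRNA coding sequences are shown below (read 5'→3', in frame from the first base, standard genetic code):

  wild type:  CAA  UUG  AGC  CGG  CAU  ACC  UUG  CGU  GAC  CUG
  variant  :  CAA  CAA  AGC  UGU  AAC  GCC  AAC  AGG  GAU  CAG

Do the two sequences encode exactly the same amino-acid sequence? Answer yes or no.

no

Codon 1: CAA Gln / CAA Gln — identical.
Codon 2: UUG Leu / CAA Gln — nonsynonymous.
Codon 3: AGC Ser / AGC Ser — identical.
Codon 4: CGG Arg / UGU Cys — nonsynonymous.
Codon 5: CAU His / AAC Asn — nonsynonymous.
Codon 6: ACC Thr / GCC Ala — nonsynonymous.
Codon 7: UUG Leu / AAC Asn — nonsynonymous.
Codon 8: CGU Arg / AGG Arg — synonymous.
Codon 9: GAC Asp / GAU Asp — synonymous.
Codon 10: CUG Leu / CAG Gln — nonsynonymous.
Nonsynonymous differences: 6 → different protein.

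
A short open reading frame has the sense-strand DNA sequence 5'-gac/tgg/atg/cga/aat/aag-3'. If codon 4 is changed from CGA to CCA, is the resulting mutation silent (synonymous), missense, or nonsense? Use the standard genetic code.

missense

Position 11 falls in codon 4: CGA → Arg.
After the substitution the codon is CCA → Pro.
Arg ≠ Pro, so this is a missense mutation.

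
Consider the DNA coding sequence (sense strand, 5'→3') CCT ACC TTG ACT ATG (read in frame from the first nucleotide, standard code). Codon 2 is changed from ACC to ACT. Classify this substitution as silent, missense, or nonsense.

Position 6 falls in codon 2: ACC → Thr.
After the substitution the codon is ACT → Thr.
Both encode Thr, so the change is synonymous.

silent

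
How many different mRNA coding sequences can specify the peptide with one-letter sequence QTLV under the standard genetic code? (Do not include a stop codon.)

Gln: 2 codons.
Thr: 4 codons.
Leu: 6 codons.
Val: 4 codons.
2 × 4 × 6 × 4 = 192.

192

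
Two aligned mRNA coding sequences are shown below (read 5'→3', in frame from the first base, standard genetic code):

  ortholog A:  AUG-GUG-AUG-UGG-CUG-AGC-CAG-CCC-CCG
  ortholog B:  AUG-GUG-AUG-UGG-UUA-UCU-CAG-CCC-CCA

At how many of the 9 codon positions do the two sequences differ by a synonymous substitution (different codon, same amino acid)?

Codon 1: AUG Met / AUG Met — identical.
Codon 2: GUG Val / GUG Val — identical.
Codon 3: AUG Met / AUG Met — identical.
Codon 4: UGG Trp / UGG Trp — identical.
Codon 5: CUG Leu / UUA Leu — synonymous.
Codon 6: AGC Ser / UCU Ser — synonymous.
Codon 7: CAG Gln / CAG Gln — identical.
Codon 8: CCC Pro / CCC Pro — identical.
Codon 9: CCG Pro / CCA Pro — synonymous.
Synonymous differences: 3.

3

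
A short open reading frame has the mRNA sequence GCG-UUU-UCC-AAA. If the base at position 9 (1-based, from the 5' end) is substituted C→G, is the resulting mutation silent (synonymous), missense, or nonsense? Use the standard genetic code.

silent

Position 9 falls in codon 3: UCC → Ser.
After the substitution the codon is UCG → Ser.
Both encode Ser, so the change is synonymous.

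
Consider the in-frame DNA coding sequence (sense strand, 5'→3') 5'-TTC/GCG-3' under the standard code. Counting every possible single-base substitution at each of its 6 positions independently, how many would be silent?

Codon 1 (TTC, Phe): 1 synonymous substitution.
Codon 2 (GCG, Ala): 3 synonymous substitutions.
Total: 1 + 3 = 4.

4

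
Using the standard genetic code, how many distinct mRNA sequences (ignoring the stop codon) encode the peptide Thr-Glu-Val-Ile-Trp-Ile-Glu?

576

Thr: 4 codons.
Glu: 2 codons.
Val: 4 codons.
Ile: 3 codons.
Trp: 1 codon.
Ile: 3 codons.
Glu: 2 codons.
4 × 2 × 4 × 3 × 1 × 3 × 2 = 576.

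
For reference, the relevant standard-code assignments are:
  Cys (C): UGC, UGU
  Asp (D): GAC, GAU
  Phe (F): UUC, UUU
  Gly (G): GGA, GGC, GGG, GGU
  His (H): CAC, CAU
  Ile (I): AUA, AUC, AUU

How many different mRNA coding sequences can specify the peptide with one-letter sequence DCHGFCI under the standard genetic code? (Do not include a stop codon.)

384

Asp: 2 codons.
Cys: 2 codons.
His: 2 codons.
Gly: 4 codons.
Phe: 2 codons.
Cys: 2 codons.
Ile: 3 codons.
2 × 2 × 2 × 4 × 2 × 2 × 3 = 384.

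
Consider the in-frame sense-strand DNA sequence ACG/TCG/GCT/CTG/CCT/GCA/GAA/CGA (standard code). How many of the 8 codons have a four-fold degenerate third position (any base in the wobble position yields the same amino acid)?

7

Codon 1 ACG (Thr): third position 4-fold.
Codon 2 TCG (Ser): third position 4-fold.
Codon 3 GCT (Ala): third position 4-fold.
Codon 4 CTG (Leu): third position 4-fold.
Codon 5 CCT (Pro): third position 4-fold.
Codon 6 GCA (Ala): third position 4-fold.
Codon 7 GAA (Glu): third position 2-fold.
Codon 8 CGA (Arg): third position 4-fold.
Four-fold degenerate third positions: 7.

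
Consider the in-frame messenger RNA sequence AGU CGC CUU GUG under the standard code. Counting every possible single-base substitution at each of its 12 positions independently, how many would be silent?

Codon 1 (AGU, Ser): 1 synonymous substitution.
Codon 2 (CGC, Arg): 3 synonymous substitutions.
Codon 3 (CUU, Leu): 3 synonymous substitutions.
Codon 4 (GUG, Val): 3 synonymous substitutions.
Total: 1 + 3 + 3 + 3 = 10.

10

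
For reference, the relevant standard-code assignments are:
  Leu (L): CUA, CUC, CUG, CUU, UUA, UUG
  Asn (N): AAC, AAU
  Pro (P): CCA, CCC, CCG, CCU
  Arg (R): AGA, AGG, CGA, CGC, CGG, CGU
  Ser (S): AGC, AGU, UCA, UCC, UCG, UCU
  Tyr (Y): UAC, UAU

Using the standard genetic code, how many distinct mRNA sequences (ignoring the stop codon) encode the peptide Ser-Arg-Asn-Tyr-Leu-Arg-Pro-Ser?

Ser: 6 codons.
Arg: 6 codons.
Asn: 2 codons.
Tyr: 2 codons.
Leu: 6 codons.
Arg: 6 codons.
Pro: 4 codons.
Ser: 6 codons.
6 × 6 × 2 × 2 × 6 × 6 × 4 × 6 = 124416.

124416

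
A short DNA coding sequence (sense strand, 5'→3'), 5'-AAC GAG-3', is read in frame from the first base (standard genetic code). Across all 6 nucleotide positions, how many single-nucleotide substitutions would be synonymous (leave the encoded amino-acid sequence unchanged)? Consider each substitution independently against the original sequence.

2

Codon 1 (AAC, Asn): 1 synonymous substitution.
Codon 2 (GAG, Glu): 1 synonymous substitution.
Total: 1 + 1 = 2.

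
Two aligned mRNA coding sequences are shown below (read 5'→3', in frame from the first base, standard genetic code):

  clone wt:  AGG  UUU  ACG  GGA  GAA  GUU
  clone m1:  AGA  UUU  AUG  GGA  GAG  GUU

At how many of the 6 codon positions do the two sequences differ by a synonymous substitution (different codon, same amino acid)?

2

Codon 1: AGG Arg / AGA Arg — synonymous.
Codon 2: UUU Phe / UUU Phe — identical.
Codon 3: ACG Thr / AUG Met — nonsynonymous.
Codon 4: GGA Gly / GGA Gly — identical.
Codon 5: GAA Glu / GAG Glu — synonymous.
Codon 6: GUU Val / GUU Val — identical.
Synonymous differences: 2.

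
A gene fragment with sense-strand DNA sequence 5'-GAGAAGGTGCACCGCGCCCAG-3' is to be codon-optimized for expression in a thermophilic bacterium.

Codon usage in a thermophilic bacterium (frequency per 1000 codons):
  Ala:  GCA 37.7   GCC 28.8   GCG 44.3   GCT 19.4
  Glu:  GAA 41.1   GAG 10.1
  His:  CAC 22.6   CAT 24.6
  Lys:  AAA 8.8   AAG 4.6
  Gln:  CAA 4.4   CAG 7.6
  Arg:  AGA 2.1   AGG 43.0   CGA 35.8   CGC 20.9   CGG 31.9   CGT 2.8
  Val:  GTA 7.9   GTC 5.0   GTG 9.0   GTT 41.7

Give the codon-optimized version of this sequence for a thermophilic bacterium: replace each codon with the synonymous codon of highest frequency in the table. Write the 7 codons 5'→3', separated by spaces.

GAA AAA GTT CAT AGG GCG CAG

Codon 1 (Glu): best is GAA at 41.1.
Codon 2 (Lys): best is AAA at 8.8.
Codon 3 (Val): best is GTT at 41.7.
Codon 4 (His): best is CAT at 24.6.
Codon 5 (Arg): best is AGG at 43.0.
Codon 6 (Ala): best is GCG at 44.3.
Codon 7 (Gln): best is CAG at 7.6.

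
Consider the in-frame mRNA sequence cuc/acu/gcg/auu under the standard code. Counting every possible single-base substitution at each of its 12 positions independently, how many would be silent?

Codon 1 (CUC, Leu): 3 synonymous substitutions.
Codon 2 (ACU, Thr): 3 synonymous substitutions.
Codon 3 (GCG, Ala): 3 synonymous substitutions.
Codon 4 (AUU, Ile): 2 synonymous substitutions.
Total: 3 + 3 + 3 + 2 = 11.

11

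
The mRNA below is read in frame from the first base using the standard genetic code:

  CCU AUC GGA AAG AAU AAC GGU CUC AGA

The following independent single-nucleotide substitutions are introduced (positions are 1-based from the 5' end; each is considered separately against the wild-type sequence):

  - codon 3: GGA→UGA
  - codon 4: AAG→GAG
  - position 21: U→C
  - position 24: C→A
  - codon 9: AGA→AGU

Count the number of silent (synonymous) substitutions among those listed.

Codon 3: GGA (Gly) → UGA (Stop) — nonsense.
Codon 4: AAG (Lys) → GAG (Glu) — missense.
Codon 7: GGU (Gly) → GGC (Gly) — synonymous.
Codon 8: CUC (Leu) → CUA (Leu) — synonymous.
Codon 9: AGA (Arg) → AGU (Ser) — missense.
Synonymous: 2 of 5.

2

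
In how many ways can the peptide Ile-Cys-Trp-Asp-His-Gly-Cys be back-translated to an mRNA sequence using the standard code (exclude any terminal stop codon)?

192

Ile: 3 codons.
Cys: 2 codons.
Trp: 1 codon.
Asp: 2 codons.
His: 2 codons.
Gly: 4 codons.
Cys: 2 codons.
3 × 2 × 1 × 2 × 2 × 4 × 2 = 192.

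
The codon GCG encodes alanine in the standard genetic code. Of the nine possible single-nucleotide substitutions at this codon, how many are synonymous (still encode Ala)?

3

Position 1: none → 0 synonymous.
Position 2: none → 0 synonymous.
Position 3: GCT, GCC, GCA → 3 synonymous.
Total: 0 + 0 + 3 = 3.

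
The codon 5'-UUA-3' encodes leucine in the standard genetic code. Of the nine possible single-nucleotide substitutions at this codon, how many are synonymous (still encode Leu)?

Position 1: CUA → 1 synonymous.
Position 2: none → 0 synonymous.
Position 3: UUG → 1 synonymous.
Total: 1 + 0 + 1 = 2.

2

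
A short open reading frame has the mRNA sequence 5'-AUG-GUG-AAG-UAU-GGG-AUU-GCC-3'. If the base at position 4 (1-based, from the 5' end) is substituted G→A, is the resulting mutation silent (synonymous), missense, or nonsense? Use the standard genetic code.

missense

Position 4 falls in codon 2: GUG → Val.
After the substitution the codon is AUG → Met.
Val ≠ Met, so this is a missense mutation.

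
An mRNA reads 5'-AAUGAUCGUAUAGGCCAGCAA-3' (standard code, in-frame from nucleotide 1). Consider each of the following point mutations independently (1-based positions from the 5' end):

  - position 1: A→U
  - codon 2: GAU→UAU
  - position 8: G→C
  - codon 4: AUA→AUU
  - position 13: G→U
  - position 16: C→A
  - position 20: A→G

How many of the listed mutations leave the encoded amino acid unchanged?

1

Codon 1: AAU (Asn) → UAU (Tyr) — missense.
Codon 2: GAU (Asp) → UAU (Tyr) — missense.
Codon 3: CGU (Arg) → CCU (Pro) — missense.
Codon 4: AUA (Ile) → AUU (Ile) — synonymous.
Codon 5: GGC (Gly) → UGC (Cys) — missense.
Codon 6: CAG (Gln) → AAG (Lys) — missense.
Codon 7: CAA (Gln) → CGA (Arg) — missense.
Synonymous: 1 of 7.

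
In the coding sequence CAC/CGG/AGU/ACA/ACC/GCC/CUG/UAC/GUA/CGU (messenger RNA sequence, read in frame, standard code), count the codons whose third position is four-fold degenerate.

Codon 1 CAC (His): third position 2-fold.
Codon 2 CGG (Arg): third position 4-fold.
Codon 3 AGU (Ser): third position 2-fold.
Codon 4 ACA (Thr): third position 4-fold.
Codon 5 ACC (Thr): third position 4-fold.
Codon 6 GCC (Ala): third position 4-fold.
Codon 7 CUG (Leu): third position 4-fold.
Codon 8 UAC (Tyr): third position 2-fold.
Codon 9 GUA (Val): third position 4-fold.
Codon 10 CGU (Arg): third position 4-fold.
Four-fold degenerate third positions: 7.

7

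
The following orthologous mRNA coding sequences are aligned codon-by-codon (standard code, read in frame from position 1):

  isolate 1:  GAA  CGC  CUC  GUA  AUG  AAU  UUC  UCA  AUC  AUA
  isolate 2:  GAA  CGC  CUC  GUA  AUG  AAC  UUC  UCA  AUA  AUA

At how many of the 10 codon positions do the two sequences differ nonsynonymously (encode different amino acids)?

0

Codon 1: GAA Glu / GAA Glu — identical.
Codon 2: CGC Arg / CGC Arg — identical.
Codon 3: CUC Leu / CUC Leu — identical.
Codon 4: GUA Val / GUA Val — identical.
Codon 5: AUG Met / AUG Met — identical.
Codon 6: AAU Asn / AAC Asn — synonymous.
Codon 7: UUC Phe / UUC Phe — identical.
Codon 8: UCA Ser / UCA Ser — identical.
Codon 9: AUC Ile / AUA Ile — synonymous.
Codon 10: AUA Ile / AUA Ile — identical.
Nonsynonymous differences: 0.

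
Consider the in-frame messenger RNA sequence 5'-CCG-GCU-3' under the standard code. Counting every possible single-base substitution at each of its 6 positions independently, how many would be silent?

6

Codon 1 (CCG, Pro): 3 synonymous substitutions.
Codon 2 (GCU, Ala): 3 synonymous substitutions.
Total: 3 + 3 = 6.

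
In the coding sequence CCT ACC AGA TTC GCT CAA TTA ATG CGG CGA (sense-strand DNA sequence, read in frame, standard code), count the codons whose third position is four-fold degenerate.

5

Codon 1 CCT (Pro): third position 4-fold.
Codon 2 ACC (Thr): third position 4-fold.
Codon 3 AGA (Arg): third position 2-fold.
Codon 4 TTC (Phe): third position 2-fold.
Codon 5 GCT (Ala): third position 4-fold.
Codon 6 CAA (Gln): third position 2-fold.
Codon 7 TTA (Leu): third position 2-fold.
Codon 8 ATG (Met): third position 1-fold.
Codon 9 CGG (Arg): third position 4-fold.
Codon 10 CGA (Arg): third position 4-fold.
Four-fold degenerate third positions: 5.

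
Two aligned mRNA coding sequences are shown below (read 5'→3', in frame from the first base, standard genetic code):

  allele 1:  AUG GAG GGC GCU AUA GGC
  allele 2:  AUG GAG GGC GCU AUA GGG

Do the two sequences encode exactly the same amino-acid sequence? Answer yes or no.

Codon 1: AUG Met / AUG Met — identical.
Codon 2: GAG Glu / GAG Glu — identical.
Codon 3: GGC Gly / GGC Gly — identical.
Codon 4: GCU Ala / GCU Ala — identical.
Codon 5: AUA Ile / AUA Ile — identical.
Codon 6: GGC Gly / GGG Gly — synonymous.
Nonsynonymous differences: 0 → same protein.

yes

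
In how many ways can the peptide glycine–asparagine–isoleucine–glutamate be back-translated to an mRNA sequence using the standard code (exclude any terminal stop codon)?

Gly: 4 codons.
Asn: 2 codons.
Ile: 3 codons.
Glu: 2 codons.
4 × 2 × 3 × 2 = 48.

48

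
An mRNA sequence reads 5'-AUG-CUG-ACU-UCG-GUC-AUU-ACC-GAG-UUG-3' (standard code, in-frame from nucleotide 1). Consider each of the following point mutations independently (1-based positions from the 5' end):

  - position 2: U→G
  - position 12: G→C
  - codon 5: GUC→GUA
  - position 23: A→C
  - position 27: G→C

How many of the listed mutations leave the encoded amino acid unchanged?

Codon 1: AUG (Met) → AGG (Arg) — missense.
Codon 4: UCG (Ser) → UCC (Ser) — synonymous.
Codon 5: GUC (Val) → GUA (Val) — synonymous.
Codon 8: GAG (Glu) → GCG (Ala) — missense.
Codon 9: UUG (Leu) → UUC (Phe) — missense.
Synonymous: 2 of 5.

2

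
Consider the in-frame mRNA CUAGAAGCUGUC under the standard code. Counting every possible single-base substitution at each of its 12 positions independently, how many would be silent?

11

Codon 1 (CUA, Leu): 4 synonymous substitutions.
Codon 2 (GAA, Glu): 1 synonymous substitution.
Codon 3 (GCU, Ala): 3 synonymous substitutions.
Codon 4 (GUC, Val): 3 synonymous substitutions.
Total: 4 + 1 + 3 + 3 = 11.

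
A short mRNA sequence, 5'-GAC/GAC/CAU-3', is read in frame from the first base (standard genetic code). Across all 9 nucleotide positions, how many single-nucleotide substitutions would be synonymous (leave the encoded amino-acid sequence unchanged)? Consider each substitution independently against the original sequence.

3

Codon 1 (GAC, Asp): 1 synonymous substitution.
Codon 2 (GAC, Asp): 1 synonymous substitution.
Codon 3 (CAU, His): 1 synonymous substitution.
Total: 1 + 1 + 1 = 3.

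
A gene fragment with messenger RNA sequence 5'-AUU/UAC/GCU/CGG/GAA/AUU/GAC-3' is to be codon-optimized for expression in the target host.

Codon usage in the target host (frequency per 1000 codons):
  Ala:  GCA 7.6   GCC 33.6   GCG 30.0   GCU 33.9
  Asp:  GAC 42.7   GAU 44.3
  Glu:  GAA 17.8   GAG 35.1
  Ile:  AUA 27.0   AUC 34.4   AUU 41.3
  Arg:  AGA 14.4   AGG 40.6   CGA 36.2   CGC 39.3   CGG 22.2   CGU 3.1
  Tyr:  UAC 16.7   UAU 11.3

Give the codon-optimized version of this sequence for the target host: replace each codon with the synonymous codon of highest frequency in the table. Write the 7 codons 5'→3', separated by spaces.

Codon 1 (Ile): best is AUU at 41.3.
Codon 2 (Tyr): best is UAC at 16.7.
Codon 3 (Ala): best is GCU at 33.9.
Codon 4 (Arg): best is AGG at 40.6.
Codon 5 (Glu): best is GAG at 35.1.
Codon 6 (Ile): best is AUU at 41.3.
Codon 7 (Asp): best is GAU at 44.3.

AUU UAC GCU AGG GAG AUU GAU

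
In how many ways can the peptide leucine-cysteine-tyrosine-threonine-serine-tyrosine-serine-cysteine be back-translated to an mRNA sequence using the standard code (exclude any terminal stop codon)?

Leu: 6 codons.
Cys: 2 codons.
Tyr: 2 codons.
Thr: 4 codons.
Ser: 6 codons.
Tyr: 2 codons.
Ser: 6 codons.
Cys: 2 codons.
6 × 2 × 2 × 4 × 6 × 2 × 6 × 2 = 13824.

13824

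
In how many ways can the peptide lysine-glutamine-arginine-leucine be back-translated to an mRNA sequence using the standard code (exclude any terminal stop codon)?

Lys: 2 codons.
Gln: 2 codons.
Arg: 6 codons.
Leu: 6 codons.
2 × 2 × 6 × 6 = 144.

144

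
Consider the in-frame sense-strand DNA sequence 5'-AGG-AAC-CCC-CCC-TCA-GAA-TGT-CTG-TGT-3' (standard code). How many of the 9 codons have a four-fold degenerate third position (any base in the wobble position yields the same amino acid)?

4

Codon 1 AGG (Arg): third position 2-fold.
Codon 2 AAC (Asn): third position 2-fold.
Codon 3 CCC (Pro): third position 4-fold.
Codon 4 CCC (Pro): third position 4-fold.
Codon 5 TCA (Ser): third position 4-fold.
Codon 6 GAA (Glu): third position 2-fold.
Codon 7 TGT (Cys): third position 2-fold.
Codon 8 CTG (Leu): third position 4-fold.
Codon 9 TGT (Cys): third position 2-fold.
Four-fold degenerate third positions: 4.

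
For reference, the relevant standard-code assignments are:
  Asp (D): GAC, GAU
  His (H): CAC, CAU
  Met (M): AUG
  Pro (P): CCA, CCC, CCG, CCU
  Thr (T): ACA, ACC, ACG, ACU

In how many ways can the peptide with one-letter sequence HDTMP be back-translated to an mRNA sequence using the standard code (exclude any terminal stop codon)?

His: 2 codons.
Asp: 2 codons.
Thr: 4 codons.
Met: 1 codon.
Pro: 4 codons.
2 × 2 × 4 × 1 × 4 = 64.

64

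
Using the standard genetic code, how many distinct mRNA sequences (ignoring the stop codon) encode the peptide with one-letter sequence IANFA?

Ile: 3 codons.
Ala: 4 codons.
Asn: 2 codons.
Phe: 2 codons.
Ala: 4 codons.
3 × 4 × 2 × 2 × 4 = 192.

192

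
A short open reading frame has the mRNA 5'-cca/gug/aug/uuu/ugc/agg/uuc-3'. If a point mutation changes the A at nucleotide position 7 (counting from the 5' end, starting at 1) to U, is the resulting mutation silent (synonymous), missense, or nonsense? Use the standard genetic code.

missense

Position 7 falls in codon 3: AUG → Met.
After the substitution the codon is UUG → Leu.
Met ≠ Leu, so this is a missense mutation.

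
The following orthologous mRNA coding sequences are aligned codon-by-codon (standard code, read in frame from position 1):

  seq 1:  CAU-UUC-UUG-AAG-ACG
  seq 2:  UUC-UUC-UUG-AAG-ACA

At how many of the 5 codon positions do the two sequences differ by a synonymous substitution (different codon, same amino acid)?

Codon 1: CAU His / UUC Phe — nonsynonymous.
Codon 2: UUC Phe / UUC Phe — identical.
Codon 3: UUG Leu / UUG Leu — identical.
Codon 4: AAG Lys / AAG Lys — identical.
Codon 5: ACG Thr / ACA Thr — synonymous.
Synonymous differences: 1.

1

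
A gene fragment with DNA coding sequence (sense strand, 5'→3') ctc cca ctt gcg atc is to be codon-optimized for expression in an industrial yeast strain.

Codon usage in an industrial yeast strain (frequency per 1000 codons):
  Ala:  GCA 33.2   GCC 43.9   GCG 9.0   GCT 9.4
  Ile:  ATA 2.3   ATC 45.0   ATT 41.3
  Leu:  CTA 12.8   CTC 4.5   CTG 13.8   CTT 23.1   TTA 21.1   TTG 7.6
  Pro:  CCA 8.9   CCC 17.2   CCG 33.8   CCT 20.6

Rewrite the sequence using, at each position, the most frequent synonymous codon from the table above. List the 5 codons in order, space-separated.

Codon 1 (Leu): best is CTT at 23.1.
Codon 2 (Pro): best is CCG at 33.8.
Codon 3 (Leu): best is CTT at 23.1.
Codon 4 (Ala): best is GCC at 43.9.
Codon 5 (Ile): best is ATC at 45.0.

CTT CCG CTT GCC ATC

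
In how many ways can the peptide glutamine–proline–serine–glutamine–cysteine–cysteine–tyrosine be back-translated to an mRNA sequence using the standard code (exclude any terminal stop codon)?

Gln: 2 codons.
Pro: 4 codons.
Ser: 6 codons.
Gln: 2 codons.
Cys: 2 codons.
Cys: 2 codons.
Tyr: 2 codons.
2 × 4 × 6 × 2 × 2 × 2 × 2 = 768.

768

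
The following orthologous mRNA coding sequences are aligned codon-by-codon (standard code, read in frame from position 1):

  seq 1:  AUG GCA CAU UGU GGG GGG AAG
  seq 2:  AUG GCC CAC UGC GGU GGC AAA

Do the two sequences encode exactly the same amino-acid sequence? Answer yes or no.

Codon 1: AUG Met / AUG Met — identical.
Codon 2: GCA Ala / GCC Ala — synonymous.
Codon 3: CAU His / CAC His — synonymous.
Codon 4: UGU Cys / UGC Cys — synonymous.
Codon 5: GGG Gly / GGU Gly — synonymous.
Codon 6: GGG Gly / GGC Gly — synonymous.
Codon 7: AAG Lys / AAA Lys — synonymous.
Nonsynonymous differences: 0 → same protein.

yes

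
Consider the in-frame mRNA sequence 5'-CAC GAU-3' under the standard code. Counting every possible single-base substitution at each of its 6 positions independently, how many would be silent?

Codon 1 (CAC, His): 1 synonymous substitution.
Codon 2 (GAU, Asp): 1 synonymous substitution.
Total: 1 + 1 = 2.

2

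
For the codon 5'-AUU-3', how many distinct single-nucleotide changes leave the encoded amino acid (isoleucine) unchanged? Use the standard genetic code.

Position 1: none → 0 synonymous.
Position 2: none → 0 synonymous.
Position 3: AUC, AUA → 2 synonymous.
Total: 0 + 0 + 2 = 2.

2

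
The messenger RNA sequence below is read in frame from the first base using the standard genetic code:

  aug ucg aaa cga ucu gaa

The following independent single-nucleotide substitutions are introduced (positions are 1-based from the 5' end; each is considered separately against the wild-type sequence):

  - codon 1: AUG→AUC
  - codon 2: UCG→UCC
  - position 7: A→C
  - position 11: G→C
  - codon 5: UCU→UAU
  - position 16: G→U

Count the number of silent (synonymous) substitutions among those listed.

Codon 1: AUG (Met) → AUC (Ile) — missense.
Codon 2: UCG (Ser) → UCC (Ser) — synonymous.
Codon 3: AAA (Lys) → CAA (Gln) — missense.
Codon 4: CGA (Arg) → CCA (Pro) — missense.
Codon 5: UCU (Ser) → UAU (Tyr) — missense.
Codon 6: GAA (Glu) → UAA (Stop) — nonsense.
Synonymous: 1 of 6.

1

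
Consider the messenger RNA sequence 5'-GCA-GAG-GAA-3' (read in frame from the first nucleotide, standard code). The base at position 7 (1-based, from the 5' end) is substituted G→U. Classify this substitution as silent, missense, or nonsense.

nonsense

Position 7 falls in codon 3: GAA → Glu.
After the substitution the codon is UAA → Stop.
The new codon is a stop codon, so this is a nonsense mutation.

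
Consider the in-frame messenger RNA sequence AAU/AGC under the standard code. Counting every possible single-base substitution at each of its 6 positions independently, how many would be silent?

2

Codon 1 (AAU, Asn): 1 synonymous substitution.
Codon 2 (AGC, Ser): 1 synonymous substitution.
Total: 1 + 1 = 2.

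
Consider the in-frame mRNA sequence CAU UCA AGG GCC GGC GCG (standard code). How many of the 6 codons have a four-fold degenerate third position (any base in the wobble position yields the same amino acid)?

4

Codon 1 CAU (His): third position 2-fold.
Codon 2 UCA (Ser): third position 4-fold.
Codon 3 AGG (Arg): third position 2-fold.
Codon 4 GCC (Ala): third position 4-fold.
Codon 5 GGC (Gly): third position 4-fold.
Codon 6 GCG (Ala): third position 4-fold.
Four-fold degenerate third positions: 4.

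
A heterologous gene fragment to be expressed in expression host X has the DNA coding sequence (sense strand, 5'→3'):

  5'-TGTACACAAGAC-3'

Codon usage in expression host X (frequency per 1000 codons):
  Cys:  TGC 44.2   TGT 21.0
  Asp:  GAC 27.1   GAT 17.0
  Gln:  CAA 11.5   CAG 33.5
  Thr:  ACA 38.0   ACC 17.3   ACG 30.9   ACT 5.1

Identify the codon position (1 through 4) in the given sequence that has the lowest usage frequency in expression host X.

Codon 1 TGT (Cys): 21.0 per 1000.
Codon 2 ACA (Thr): 38.0 per 1000.
Codon 3 CAA (Gln): 11.5 per 1000.
Codon 4 GAC (Asp): 27.1 per 1000.
Lowest frequency is 11.5 at codon 3.

3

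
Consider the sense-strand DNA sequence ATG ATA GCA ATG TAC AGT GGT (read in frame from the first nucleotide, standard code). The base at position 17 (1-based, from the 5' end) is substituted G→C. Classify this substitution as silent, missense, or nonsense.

missense

Position 17 falls in codon 6: AGT → Ser.
After the substitution the codon is ACT → Thr.
Ser ≠ Thr, so this is a missense mutation.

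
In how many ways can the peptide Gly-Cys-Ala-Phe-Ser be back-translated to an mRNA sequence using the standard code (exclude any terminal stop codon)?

Gly: 4 codons.
Cys: 2 codons.
Ala: 4 codons.
Phe: 2 codons.
Ser: 6 codons.
4 × 2 × 4 × 2 × 6 = 384.

384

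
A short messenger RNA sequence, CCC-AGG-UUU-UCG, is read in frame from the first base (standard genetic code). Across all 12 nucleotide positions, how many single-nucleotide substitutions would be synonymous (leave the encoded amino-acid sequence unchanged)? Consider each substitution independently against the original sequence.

9

Codon 1 (CCC, Pro): 3 synonymous substitutions.
Codon 2 (AGG, Arg): 2 synonymous substitutions.
Codon 3 (UUU, Phe): 1 synonymous substitution.
Codon 4 (UCG, Ser): 3 synonymous substitutions.
Total: 3 + 2 + 1 + 3 = 9.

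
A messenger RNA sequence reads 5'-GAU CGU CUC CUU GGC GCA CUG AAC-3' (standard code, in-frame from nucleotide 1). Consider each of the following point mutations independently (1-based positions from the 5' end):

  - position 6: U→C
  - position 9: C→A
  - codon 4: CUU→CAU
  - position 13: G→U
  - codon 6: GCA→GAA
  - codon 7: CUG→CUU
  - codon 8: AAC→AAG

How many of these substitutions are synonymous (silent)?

Codon 2: CGU (Arg) → CGC (Arg) — synonymous.
Codon 3: CUC (Leu) → CUA (Leu) — synonymous.
Codon 4: CUU (Leu) → CAU (His) — missense.
Codon 5: GGC (Gly) → UGC (Cys) — missense.
Codon 6: GCA (Ala) → GAA (Glu) — missense.
Codon 7: CUG (Leu) → CUU (Leu) — synonymous.
Codon 8: AAC (Asn) → AAG (Lys) — missense.
Synonymous: 3 of 7.

3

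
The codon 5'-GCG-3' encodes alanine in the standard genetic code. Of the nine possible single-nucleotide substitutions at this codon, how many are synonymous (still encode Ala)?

Position 1: none → 0 synonymous.
Position 2: none → 0 synonymous.
Position 3: GCU, GCC, GCA → 3 synonymous.
Total: 0 + 0 + 3 = 3.

3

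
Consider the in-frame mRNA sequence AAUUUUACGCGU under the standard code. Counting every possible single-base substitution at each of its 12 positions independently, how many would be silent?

8

Codon 1 (AAU, Asn): 1 synonymous substitution.
Codon 2 (UUU, Phe): 1 synonymous substitution.
Codon 3 (ACG, Thr): 3 synonymous substitutions.
Codon 4 (CGU, Arg): 3 synonymous substitutions.
Total: 1 + 1 + 3 + 3 = 8.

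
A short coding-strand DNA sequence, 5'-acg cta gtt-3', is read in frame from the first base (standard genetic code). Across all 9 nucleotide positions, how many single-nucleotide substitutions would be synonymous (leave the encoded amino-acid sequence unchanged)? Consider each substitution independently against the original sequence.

Codon 1 (ACG, Thr): 3 synonymous substitutions.
Codon 2 (CTA, Leu): 4 synonymous substitutions.
Codon 3 (GTT, Val): 3 synonymous substitutions.
Total: 3 + 4 + 3 = 10.

10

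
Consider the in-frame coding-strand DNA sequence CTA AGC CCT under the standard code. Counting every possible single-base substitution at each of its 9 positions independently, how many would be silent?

Codon 1 (CTA, Leu): 4 synonymous substitutions.
Codon 2 (AGC, Ser): 1 synonymous substitution.
Codon 3 (CCT, Pro): 3 synonymous substitutions.
Total: 4 + 1 + 3 = 8.

8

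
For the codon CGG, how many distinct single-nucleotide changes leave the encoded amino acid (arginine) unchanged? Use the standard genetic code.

Position 1: AGG → 1 synonymous.
Position 2: none → 0 synonymous.
Position 3: CGU, CGC, CGA → 3 synonymous.
Total: 1 + 0 + 3 = 4.

4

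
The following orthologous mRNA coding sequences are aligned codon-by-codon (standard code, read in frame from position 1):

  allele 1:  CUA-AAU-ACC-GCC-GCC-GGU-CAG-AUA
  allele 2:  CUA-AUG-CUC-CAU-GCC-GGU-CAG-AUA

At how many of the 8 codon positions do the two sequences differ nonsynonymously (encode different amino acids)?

Codon 1: CUA Leu / CUA Leu — identical.
Codon 2: AAU Asn / AUG Met — nonsynonymous.
Codon 3: ACC Thr / CUC Leu — nonsynonymous.
Codon 4: GCC Ala / CAU His — nonsynonymous.
Codon 5: GCC Ala / GCC Ala — identical.
Codon 6: GGU Gly / GGU Gly — identical.
Codon 7: CAG Gln / CAG Gln — identical.
Codon 8: AUA Ile / AUA Ile — identical.
Nonsynonymous differences: 3.

3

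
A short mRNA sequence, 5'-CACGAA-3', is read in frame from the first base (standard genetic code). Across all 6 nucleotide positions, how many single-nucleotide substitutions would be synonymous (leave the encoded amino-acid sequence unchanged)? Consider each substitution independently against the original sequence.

2

Codon 1 (CAC, His): 1 synonymous substitution.
Codon 2 (GAA, Glu): 1 synonymous substitution.
Total: 1 + 1 = 2.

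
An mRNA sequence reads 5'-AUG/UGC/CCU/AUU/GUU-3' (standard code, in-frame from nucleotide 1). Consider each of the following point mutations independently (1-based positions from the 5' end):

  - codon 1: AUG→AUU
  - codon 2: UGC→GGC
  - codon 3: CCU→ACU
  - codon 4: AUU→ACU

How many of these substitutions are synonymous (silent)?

0

Codon 1: AUG (Met) → AUU (Ile) — missense.
Codon 2: UGC (Cys) → GGC (Gly) — missense.
Codon 3: CCU (Pro) → ACU (Thr) — missense.
Codon 4: AUU (Ile) → ACU (Thr) — missense.
Synonymous: 0 of 4.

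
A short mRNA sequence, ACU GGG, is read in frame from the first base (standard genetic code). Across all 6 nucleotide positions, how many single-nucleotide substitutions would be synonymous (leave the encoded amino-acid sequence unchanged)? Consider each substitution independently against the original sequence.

Codon 1 (ACU, Thr): 3 synonymous substitutions.
Codon 2 (GGG, Gly): 3 synonymous substitutions.
Total: 3 + 3 = 6.

6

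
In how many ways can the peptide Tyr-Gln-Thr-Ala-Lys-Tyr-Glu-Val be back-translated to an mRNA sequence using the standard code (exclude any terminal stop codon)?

2048

Tyr: 2 codons.
Gln: 2 codons.
Thr: 4 codons.
Ala: 4 codons.
Lys: 2 codons.
Tyr: 2 codons.
Glu: 2 codons.
Val: 4 codons.
2 × 2 × 4 × 4 × 2 × 2 × 2 × 4 = 2048.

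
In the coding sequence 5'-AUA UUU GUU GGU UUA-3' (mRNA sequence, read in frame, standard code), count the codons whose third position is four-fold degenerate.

2

Codon 1 AUA (Ile): third position 3-fold.
Codon 2 UUU (Phe): third position 2-fold.
Codon 3 GUU (Val): third position 4-fold.
Codon 4 GGU (Gly): third position 4-fold.
Codon 5 UUA (Leu): third position 2-fold.
Four-fold degenerate third positions: 2.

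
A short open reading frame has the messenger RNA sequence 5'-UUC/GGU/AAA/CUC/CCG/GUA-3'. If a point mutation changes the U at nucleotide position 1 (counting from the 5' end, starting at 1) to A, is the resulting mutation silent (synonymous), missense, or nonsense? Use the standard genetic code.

missense

Position 1 falls in codon 1: UUC → Phe.
After the substitution the codon is AUC → Ile.
Phe ≠ Ile, so this is a missense mutation.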